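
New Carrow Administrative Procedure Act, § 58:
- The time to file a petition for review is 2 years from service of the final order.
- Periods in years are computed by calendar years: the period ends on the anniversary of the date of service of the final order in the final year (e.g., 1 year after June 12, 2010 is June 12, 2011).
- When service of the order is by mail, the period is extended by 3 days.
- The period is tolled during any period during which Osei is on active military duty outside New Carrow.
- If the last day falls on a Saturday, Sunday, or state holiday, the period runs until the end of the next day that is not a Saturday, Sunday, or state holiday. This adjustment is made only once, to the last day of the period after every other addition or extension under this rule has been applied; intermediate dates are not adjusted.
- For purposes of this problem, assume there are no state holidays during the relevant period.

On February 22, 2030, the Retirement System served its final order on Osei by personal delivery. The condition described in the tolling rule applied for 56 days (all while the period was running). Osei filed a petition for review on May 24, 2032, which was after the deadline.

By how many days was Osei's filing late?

35 days

2 years after February 22, 2030 is February 22, 2032.
Service was not by mail, so no mail extension applies.
Tolling adds 56 days: February 22, 2032 + 56 days = April 18, 2032.
April 18, 2032 is Sunday. The next qualifying day is April 19, 2032.
The deadline is April 19, 2032; from April 19, 2032 to May 24, 2032 is 35 days.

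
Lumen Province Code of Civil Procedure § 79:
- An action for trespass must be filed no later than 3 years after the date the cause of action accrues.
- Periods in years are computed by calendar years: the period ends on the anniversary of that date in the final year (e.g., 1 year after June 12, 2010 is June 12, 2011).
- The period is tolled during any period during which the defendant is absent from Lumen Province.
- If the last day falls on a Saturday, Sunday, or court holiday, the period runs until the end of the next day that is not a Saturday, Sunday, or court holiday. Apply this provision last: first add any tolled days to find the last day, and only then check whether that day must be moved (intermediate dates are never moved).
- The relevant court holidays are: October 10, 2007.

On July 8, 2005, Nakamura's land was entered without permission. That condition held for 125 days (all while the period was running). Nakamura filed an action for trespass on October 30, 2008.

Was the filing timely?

Yes

3 years after July 8, 2005 is July 8, 2008.
Tolling adds 125 days: July 8, 2008 + 125 days = November 10, 2008.
November 10, 2008 is a Monday and not a court holiday, so no extension applies.
The deadline is November 10, 2008; the filing on October 30, 2008 is on or before that date.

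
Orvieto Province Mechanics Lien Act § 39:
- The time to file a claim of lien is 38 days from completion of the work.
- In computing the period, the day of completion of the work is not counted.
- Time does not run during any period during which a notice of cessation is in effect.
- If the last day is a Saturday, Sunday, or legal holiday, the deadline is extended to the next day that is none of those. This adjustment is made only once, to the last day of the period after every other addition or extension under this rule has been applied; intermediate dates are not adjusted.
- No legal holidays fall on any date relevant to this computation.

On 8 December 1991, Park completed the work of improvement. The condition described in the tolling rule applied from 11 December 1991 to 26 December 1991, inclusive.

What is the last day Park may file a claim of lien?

January 31, 1992

38 days after 8 December 1991 is January 15, 1992.
From December 11, 1991 through December 26, 1991 inclusive is 16 days; tolling adds 16 days: January 15, 1992 + 16 days = January 31, 1992.
January 31, 1992 is a Friday and not a legal holiday, so no extension applies.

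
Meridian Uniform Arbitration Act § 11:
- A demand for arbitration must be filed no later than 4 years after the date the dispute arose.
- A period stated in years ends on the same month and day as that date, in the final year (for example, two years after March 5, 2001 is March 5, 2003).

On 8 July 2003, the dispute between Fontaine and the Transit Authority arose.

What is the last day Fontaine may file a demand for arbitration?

July 8, 2007

4 years after 8 July 2003 is July 8, 2007.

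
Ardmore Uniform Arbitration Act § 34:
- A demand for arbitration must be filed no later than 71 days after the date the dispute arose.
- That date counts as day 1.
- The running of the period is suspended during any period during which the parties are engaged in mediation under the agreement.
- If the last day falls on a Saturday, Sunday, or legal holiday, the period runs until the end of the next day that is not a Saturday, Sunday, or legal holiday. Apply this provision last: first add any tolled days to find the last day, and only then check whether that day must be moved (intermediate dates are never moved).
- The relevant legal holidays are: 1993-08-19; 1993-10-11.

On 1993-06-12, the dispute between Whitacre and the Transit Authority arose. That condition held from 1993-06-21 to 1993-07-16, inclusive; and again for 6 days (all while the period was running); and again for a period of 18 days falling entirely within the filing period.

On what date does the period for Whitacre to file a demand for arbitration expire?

October 12, 1993

Counting 1993-06-12 as day 1, day 71 is August 21, 1993.
From June 21, 1993 through July 16, 1993 inclusive is 26 days; tolling adds 26 days: August 21, 1993 + 26 days = September 16, 1993.
Tolling adds 6 days: September 16, 1993 + 6 days = September 22, 1993.
Tolling adds 18 days: September 22, 1993 + 18 days = October 10, 1993.
October 10, 1993 is Sunday; October 11, 1993 is a listed holiday. The next qualifying day is October 12, 1993.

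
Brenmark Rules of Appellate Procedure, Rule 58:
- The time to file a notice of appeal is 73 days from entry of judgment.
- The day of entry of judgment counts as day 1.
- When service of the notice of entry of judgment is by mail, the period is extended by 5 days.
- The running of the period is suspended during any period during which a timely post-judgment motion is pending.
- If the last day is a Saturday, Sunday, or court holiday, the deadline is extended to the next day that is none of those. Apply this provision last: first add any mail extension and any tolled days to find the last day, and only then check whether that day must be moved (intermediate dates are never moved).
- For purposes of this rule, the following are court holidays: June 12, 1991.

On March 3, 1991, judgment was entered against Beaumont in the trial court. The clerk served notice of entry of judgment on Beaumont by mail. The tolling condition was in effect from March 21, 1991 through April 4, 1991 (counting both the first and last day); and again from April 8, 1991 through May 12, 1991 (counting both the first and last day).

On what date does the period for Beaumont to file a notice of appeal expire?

July 8, 1991

Counting March 3, 1991 as day 1, day 73 is May 14, 1991.
Service was by mail, adding 5 days: May 14, 1991 + 5 days = May 19, 1991.
From March 21, 1991 through April 4, 1991 inclusive is 15 days; tolling adds 15 days: May 19, 1991 + 15 days = June 3, 1991.
From April 8, 1991 through May 12, 1991 inclusive is 35 days; tolling adds 35 days: June 3, 1991 + 35 days = July 8, 1991.
July 8, 1991 is a Monday and not a court holiday, so no extension applies.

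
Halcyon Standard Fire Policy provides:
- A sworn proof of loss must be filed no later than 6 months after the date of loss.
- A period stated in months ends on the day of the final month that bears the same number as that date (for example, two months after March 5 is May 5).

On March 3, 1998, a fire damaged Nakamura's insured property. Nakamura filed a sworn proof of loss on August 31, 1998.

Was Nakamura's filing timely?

6 months after March 3, 1998 is September 3, 1998.
The deadline is September 3, 1998; the filing on August 31, 1998 is on or before that date.

Yes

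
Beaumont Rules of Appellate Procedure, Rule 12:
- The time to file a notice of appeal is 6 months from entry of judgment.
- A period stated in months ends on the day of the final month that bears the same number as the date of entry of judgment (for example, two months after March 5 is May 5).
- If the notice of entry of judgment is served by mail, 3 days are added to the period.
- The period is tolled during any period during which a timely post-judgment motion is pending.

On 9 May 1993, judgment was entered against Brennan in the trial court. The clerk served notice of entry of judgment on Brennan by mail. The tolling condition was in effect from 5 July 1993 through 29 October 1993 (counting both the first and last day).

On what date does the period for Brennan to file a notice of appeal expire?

6 months after 9 May 1993 is November 9, 1993.
Service was by mail, adding 3 days: November 9, 1993 + 3 days = November 12, 1993.
From July 5, 1993 through October 29, 1993 inclusive is 117 days; tolling adds 117 days: November 12, 1993 + 117 days = March 9, 1994.

March 9, 1994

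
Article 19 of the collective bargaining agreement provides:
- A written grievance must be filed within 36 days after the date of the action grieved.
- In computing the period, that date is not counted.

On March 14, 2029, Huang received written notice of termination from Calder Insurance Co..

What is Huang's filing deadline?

36 days after March 14, 2029 is April 19, 2029.

April 19, 2029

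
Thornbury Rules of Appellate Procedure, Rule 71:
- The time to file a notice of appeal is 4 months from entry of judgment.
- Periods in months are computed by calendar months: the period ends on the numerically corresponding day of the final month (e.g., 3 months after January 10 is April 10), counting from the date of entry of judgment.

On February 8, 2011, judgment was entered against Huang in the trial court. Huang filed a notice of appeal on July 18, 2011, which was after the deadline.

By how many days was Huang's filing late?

40 days

4 months after February 8, 2011 is June 8, 2011.
The deadline is June 8, 2011; from June 8, 2011 to July 18, 2011 is 40 days.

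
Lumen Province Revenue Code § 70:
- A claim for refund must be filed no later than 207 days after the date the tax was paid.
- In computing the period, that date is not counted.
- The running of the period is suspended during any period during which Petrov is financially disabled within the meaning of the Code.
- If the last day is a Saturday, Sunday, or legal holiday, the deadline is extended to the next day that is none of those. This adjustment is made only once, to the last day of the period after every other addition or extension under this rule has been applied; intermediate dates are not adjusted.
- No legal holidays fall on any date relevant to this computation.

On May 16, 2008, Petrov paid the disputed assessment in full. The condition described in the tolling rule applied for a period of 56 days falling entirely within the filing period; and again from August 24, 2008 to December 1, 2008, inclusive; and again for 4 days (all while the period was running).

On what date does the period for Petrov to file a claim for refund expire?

207 days after May 16, 2008 is December 9, 2008.
Tolling adds 56 days: December 9, 2008 + 56 days = February 3, 2009.
From August 24, 2008 through December 1, 2008 inclusive is 100 days; tolling adds 100 days: February 3, 2009 + 100 days = May 14, 2009.
Tolling adds 4 days: May 14, 2009 + 4 days = May 18, 2009.
May 18, 2009 is a Monday and not a legal holiday, so no extension applies.

May 18, 2009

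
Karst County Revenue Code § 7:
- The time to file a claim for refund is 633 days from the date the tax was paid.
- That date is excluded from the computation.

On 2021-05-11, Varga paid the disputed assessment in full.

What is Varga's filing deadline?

633 days after 2021-05-11 is February 3, 2023.

February 3, 2023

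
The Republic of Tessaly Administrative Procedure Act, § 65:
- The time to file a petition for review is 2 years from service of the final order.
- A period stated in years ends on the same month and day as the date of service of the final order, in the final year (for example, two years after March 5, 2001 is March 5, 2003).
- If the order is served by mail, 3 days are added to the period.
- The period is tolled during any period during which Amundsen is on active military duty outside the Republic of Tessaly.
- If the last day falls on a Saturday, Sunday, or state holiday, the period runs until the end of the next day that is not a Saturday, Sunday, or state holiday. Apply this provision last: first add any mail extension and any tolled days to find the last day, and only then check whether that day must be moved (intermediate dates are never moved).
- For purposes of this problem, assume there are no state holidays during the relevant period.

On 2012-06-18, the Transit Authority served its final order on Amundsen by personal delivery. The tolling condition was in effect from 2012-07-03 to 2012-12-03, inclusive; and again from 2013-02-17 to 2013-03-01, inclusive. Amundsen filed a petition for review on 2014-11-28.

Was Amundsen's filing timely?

Yes

2 years after 2012-06-18 is June 18, 2014.
Service was not by mail, so no mail extension applies.
From July 3, 2012 through December 3, 2012 inclusive is 154 days; tolling adds 154 days: June 18, 2014 + 154 days = November 19, 2014.
From February 17, 2013 through March 1, 2013 inclusive is 13 days; tolling adds 13 days: November 19, 2014 + 13 days = December 2, 2014.
December 2, 2014 is a Tuesday and not a state holiday, so no extension applies.
The deadline is December 2, 2014; the filing on November 28, 2014 is on or before that date.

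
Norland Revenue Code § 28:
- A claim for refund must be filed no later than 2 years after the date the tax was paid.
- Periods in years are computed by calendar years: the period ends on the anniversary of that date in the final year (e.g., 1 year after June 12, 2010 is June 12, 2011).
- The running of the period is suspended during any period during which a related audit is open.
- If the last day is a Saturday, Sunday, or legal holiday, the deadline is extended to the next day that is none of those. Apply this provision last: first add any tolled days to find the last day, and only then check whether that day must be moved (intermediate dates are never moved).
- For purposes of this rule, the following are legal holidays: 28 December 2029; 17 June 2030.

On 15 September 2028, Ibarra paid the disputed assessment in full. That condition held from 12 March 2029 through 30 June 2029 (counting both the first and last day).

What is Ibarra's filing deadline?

January 6, 2031

2 years after 15 September 2028 is September 15, 2030.
From March 12, 2029 through June 30, 2029 inclusive is 111 days; tolling adds 111 days: September 15, 2030 + 111 days = January 4, 2031.
January 4, 2031 is Saturday; January 5, 2031 is Sunday. The next qualifying day is January 6, 2031.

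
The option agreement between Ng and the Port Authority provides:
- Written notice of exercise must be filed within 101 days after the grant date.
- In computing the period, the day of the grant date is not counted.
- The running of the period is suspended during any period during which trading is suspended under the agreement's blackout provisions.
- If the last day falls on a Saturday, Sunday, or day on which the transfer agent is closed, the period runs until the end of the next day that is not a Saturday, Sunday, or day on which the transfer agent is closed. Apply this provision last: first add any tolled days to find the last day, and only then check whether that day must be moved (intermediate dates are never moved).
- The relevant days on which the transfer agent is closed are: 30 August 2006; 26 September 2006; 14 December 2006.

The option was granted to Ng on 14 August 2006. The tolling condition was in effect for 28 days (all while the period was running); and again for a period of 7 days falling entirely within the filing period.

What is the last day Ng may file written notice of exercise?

101 days after 14 August 2006 is November 23, 2006.
Tolling adds 28 days: November 23, 2006 + 28 days = December 21, 2006.
Tolling adds 7 days: December 21, 2006 + 7 days = December 28, 2006.
December 28, 2006 is a Thursday and not a day on which the transfer agent is closed, so no extension applies.

December 28, 2006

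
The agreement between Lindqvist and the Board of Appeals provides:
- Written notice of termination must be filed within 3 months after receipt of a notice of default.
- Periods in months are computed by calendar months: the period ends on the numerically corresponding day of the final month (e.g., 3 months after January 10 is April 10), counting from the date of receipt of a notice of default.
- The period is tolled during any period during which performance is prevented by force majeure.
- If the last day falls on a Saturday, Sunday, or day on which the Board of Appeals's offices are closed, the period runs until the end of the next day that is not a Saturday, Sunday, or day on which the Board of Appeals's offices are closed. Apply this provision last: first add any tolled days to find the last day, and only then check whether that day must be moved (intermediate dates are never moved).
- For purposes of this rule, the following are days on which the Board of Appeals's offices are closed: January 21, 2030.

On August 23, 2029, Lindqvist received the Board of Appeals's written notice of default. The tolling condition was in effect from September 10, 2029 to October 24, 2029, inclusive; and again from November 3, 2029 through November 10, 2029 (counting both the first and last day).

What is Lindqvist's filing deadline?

3 months after August 23, 2029 is November 23, 2029.
From September 10, 2029 through October 24, 2029 inclusive is 45 days; tolling adds 45 days: November 23, 2029 + 45 days = January 7, 2030.
From November 3, 2029 through November 10, 2029 inclusive is 8 days; tolling adds 8 days: January 7, 2030 + 8 days = January 15, 2030.
January 15, 2030 is a Tuesday and not a day on which the Board of Appeals's offices are closed, so no extension applies.

January 15, 2030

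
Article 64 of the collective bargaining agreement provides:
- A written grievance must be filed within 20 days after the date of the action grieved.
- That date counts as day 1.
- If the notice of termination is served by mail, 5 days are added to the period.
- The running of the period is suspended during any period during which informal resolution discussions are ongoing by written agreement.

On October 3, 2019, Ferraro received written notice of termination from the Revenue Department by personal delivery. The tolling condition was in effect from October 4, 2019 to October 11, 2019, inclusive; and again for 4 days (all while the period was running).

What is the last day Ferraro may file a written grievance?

November 3, 2019

Counting October 3, 2019 as day 1, day 20 is October 22, 2019.
Service was not by mail, so no mail extension applies.
From October 4, 2019 through October 11, 2019 inclusive is 8 days; tolling adds 8 days: October 22, 2019 + 8 days = October 30, 2019.
Tolling adds 4 days: October 30, 2019 + 4 days = November 3, 2019.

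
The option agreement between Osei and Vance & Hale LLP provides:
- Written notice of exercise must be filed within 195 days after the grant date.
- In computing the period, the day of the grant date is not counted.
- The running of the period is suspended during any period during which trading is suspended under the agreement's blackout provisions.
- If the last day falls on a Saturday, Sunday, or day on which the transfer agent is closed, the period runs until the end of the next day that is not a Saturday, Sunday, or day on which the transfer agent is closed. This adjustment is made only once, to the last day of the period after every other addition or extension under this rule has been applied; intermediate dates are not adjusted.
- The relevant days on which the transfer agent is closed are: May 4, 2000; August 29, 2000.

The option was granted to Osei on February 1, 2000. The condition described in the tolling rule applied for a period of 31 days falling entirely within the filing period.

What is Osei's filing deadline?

September 14, 2000

195 days after February 1, 2000 is August 14, 2000.
Tolling adds 31 days: August 14, 2000 + 31 days = September 14, 2000.
September 14, 2000 is a Thursday and not a day on which the transfer agent is closed, so no extension applies.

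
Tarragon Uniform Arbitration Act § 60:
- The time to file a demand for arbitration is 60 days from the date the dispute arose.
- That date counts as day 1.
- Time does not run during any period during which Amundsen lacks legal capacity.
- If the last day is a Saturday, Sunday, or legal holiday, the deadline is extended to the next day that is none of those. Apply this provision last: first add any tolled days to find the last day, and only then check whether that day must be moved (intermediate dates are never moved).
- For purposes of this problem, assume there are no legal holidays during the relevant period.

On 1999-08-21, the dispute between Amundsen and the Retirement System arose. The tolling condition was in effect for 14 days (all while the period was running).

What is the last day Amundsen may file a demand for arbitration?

November 2, 1999

Counting 1999-08-21 as day 1, day 60 is October 19, 1999.
Tolling adds 14 days: October 19, 1999 + 14 days = November 2, 1999.
November 2, 1999 is a Tuesday and not a legal holiday, so no extension applies.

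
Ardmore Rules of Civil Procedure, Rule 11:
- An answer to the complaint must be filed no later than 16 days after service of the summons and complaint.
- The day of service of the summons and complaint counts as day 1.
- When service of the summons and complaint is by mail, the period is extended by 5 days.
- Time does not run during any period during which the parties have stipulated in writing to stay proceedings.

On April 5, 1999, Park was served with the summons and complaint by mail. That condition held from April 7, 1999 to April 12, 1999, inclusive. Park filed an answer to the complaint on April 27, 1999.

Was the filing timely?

Yes

Counting April 5, 1999 as day 1, day 16 is April 20, 1999.
Service was by mail, adding 5 days: April 20, 1999 + 5 days = April 25, 1999.
From April 7, 1999 through April 12, 1999 inclusive is 6 days; tolling adds 6 days: April 25, 1999 + 6 days = May 1, 1999.
The deadline is May 1, 1999; the filing on April 27, 1999 is on or before that date.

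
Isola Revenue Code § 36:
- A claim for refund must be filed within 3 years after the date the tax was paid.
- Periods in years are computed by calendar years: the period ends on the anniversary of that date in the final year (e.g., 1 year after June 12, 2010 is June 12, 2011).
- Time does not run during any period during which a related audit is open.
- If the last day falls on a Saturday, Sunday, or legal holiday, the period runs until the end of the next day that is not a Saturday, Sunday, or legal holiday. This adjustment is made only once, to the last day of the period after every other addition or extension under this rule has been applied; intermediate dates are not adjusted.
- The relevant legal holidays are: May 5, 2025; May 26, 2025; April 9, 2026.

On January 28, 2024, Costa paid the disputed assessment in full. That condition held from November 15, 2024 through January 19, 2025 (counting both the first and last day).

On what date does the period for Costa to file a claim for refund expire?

April 5, 2027

3 years after January 28, 2024 is January 28, 2027.
From November 15, 2024 through January 19, 2025 inclusive is 66 days; tolling adds 66 days: January 28, 2027 + 66 days = April 4, 2027.
April 4, 2027 is Sunday. The next qualifying day is April 5, 2027.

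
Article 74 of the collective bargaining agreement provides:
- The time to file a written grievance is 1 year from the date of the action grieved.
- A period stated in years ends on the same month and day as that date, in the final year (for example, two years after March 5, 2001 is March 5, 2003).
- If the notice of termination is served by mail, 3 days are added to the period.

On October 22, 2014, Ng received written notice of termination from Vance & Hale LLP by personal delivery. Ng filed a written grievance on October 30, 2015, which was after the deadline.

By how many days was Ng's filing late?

1 year after October 22, 2014 is October 22, 2015.
Service was not by mail, so no mail extension applies.
The deadline is October 22, 2015; from October 22, 2015 to October 30, 2015 is 8 days.

8 days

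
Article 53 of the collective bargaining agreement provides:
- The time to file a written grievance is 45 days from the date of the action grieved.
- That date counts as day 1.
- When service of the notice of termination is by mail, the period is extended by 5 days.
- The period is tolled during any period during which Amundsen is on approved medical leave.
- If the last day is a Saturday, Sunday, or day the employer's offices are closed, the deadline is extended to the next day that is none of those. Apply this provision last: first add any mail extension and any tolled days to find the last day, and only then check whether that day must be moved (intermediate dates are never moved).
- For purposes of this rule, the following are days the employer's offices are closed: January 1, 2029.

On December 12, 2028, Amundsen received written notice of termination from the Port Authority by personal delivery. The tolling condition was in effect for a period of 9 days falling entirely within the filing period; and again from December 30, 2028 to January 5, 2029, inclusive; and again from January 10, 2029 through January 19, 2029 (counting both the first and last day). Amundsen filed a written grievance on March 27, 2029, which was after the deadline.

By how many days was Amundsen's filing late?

Counting December 12, 2028 as day 1, day 45 is January 25, 2029.
Service was not by mail, so no mail extension applies.
Tolling adds 9 days: January 25, 2029 + 9 days = February 3, 2029.
From December 30, 2028 through January 5, 2029 inclusive is 7 days; tolling adds 7 days: February 3, 2029 + 7 days = February 10, 2029.
From January 10, 2029 through January 19, 2029 inclusive is 10 days; tolling adds 10 days: February 10, 2029 + 10 days = February 20, 2029.
February 20, 2029 is a Tuesday and not a day the employer's offices are closed, so no extension applies.
The deadline is February 20, 2029; from February 20, 2029 to March 27, 2029 is 35 days.

35 days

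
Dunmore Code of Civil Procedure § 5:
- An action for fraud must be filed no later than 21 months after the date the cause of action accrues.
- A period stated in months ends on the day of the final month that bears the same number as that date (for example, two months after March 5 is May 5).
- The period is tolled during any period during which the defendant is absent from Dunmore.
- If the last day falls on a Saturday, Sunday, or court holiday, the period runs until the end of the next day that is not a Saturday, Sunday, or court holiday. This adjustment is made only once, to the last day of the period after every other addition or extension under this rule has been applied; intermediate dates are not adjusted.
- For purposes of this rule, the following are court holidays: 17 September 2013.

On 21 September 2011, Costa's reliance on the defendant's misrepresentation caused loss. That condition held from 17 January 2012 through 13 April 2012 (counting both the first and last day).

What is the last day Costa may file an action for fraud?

September 18, 2013

21 months after 21 September 2011 is June 21, 2013.
From January 17, 2012 through April 13, 2012 inclusive is 88 days; tolling adds 88 days: June 21, 2013 + 88 days = September 17, 2013.
September 17, 2013 is a listed holiday. The next qualifying day is September 18, 2013.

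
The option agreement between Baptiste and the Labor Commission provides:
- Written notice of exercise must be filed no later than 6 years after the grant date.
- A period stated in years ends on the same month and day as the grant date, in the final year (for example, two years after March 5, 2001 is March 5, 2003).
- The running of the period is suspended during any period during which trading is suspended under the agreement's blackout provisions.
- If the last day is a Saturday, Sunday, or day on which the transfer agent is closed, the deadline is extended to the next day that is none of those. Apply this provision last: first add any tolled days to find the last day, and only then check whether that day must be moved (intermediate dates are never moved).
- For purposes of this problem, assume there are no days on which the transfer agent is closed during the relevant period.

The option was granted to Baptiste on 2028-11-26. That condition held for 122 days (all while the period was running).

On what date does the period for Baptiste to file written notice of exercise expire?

6 years after 2028-11-26 is November 26, 2034.
Tolling adds 122 days: November 26, 2034 + 122 days = March 28, 2035.
March 28, 2035 is a Wednesday and not a day on which the transfer agent is closed, so no extension applies.

March 28, 2035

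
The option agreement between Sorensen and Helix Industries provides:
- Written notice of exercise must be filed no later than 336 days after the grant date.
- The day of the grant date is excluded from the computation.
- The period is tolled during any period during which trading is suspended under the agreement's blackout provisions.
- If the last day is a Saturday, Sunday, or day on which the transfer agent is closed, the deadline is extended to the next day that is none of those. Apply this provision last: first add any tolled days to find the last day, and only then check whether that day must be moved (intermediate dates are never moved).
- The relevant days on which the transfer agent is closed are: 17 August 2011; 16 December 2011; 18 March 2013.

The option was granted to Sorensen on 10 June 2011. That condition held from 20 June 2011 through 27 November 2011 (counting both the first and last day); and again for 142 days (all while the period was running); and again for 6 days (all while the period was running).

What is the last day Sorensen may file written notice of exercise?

336 days after 10 June 2011 is May 11, 2012.
From June 20, 2011 through November 27, 2011 inclusive is 161 days; tolling adds 161 days: May 11, 2012 + 161 days = October 19, 2012.
Tolling adds 142 days: October 19, 2012 + 142 days = March 10, 2013.
Tolling adds 6 days: March 10, 2013 + 6 days = March 16, 2013.
March 16, 2013 is Saturday; March 17, 2013 is Sunday; March 18, 2013 is a listed holiday. The next qualifying day is March 19, 2013.

March 19, 2013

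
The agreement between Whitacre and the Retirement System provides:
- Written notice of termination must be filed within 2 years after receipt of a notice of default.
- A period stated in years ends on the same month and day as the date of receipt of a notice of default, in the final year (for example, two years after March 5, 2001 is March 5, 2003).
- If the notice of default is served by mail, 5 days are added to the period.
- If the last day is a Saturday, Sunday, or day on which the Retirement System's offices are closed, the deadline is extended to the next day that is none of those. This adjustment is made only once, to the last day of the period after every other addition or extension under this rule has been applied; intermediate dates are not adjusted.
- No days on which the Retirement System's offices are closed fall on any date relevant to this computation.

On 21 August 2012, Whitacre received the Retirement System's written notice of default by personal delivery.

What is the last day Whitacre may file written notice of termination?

2 years after 21 August 2012 is August 21, 2014.
Service was not by mail, so no mail extension applies.
August 21, 2014 is a Thursday and not a day on which the Retirement System's offices are closed, so no extension applies.

August 21, 2014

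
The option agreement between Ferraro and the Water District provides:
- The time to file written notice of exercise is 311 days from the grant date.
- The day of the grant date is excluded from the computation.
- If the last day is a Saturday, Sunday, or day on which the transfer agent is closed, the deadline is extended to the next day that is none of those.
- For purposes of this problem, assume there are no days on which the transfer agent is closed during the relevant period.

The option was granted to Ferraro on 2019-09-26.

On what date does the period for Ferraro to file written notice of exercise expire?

311 days after 2019-09-26 is August 2, 2020.
August 2, 2020 is Sunday. The next qualifying day is August 3, 2020.

August 3, 2020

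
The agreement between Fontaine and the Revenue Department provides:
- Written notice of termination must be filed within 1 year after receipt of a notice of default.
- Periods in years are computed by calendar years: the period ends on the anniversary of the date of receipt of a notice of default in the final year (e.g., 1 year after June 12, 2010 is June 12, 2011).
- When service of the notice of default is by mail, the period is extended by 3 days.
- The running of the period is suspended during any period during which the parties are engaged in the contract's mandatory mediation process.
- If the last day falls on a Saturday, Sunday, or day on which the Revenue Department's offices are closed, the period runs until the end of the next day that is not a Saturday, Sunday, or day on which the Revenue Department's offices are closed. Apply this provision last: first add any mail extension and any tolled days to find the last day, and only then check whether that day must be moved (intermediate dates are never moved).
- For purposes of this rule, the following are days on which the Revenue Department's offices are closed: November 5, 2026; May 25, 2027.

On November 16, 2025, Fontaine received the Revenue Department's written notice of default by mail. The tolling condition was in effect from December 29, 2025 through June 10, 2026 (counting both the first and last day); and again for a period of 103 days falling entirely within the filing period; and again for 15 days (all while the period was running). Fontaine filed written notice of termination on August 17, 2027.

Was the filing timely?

1 year after November 16, 2025 is November 16, 2026.
Service was by mail, adding 3 days: November 16, 2026 + 3 days = November 19, 2026.
From December 29, 2025 through June 10, 2026 inclusive is 164 days; tolling adds 164 days: November 19, 2026 + 164 days = May 2, 2027.
Tolling adds 103 days: May 2, 2027 + 103 days = August 13, 2027.
Tolling adds 15 days: August 13, 2027 + 15 days = August 28, 2027.
August 28, 2027 is Saturday; August 29, 2027 is Sunday. The next qualifying day is August 30, 2027.
The deadline is August 30, 2027; the filing on August 17, 2027 is on or before that date.

Yes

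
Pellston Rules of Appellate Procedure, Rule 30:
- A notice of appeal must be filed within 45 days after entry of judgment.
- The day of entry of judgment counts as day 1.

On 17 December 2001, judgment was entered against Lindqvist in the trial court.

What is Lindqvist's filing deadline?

January 30, 2002

Counting 17 December 2001 as day 1, day 45 is January 30, 2002.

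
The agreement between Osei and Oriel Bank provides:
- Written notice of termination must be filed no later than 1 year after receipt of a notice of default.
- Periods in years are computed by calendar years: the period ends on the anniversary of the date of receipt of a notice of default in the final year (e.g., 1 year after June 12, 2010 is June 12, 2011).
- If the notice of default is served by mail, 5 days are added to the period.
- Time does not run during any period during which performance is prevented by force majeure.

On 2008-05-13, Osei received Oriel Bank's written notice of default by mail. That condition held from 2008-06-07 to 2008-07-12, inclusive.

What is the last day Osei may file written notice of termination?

1 year after 2008-05-13 is May 13, 2009.
Service was by mail, adding 5 days: May 13, 2009 + 5 days = May 18, 2009.
From June 7, 2008 through July 12, 2008 inclusive is 36 days; tolling adds 36 days: May 18, 2009 + 36 days = June 23, 2009.

June 23, 2009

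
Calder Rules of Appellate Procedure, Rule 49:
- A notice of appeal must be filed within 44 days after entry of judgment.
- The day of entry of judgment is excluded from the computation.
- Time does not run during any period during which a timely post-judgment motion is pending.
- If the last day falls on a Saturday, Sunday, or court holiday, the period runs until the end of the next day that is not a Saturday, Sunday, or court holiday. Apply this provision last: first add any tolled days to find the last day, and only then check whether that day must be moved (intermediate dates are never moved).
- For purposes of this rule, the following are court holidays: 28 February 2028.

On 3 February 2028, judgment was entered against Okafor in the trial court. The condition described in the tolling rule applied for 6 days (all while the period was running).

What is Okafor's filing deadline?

March 24, 2028

44 days after 3 February 2028 is March 18, 2028.
Tolling adds 6 days: March 18, 2028 + 6 days = March 24, 2028.
March 24, 2028 is a Friday and not a court holiday, so no extension applies.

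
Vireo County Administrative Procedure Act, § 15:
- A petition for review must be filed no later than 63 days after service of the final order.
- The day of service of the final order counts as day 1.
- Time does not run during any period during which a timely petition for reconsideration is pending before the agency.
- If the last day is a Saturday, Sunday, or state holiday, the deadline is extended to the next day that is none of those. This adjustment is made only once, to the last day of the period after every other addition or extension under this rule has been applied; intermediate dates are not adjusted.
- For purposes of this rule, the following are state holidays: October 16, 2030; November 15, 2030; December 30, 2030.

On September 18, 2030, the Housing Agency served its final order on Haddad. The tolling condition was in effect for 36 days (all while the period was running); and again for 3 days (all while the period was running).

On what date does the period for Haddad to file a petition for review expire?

December 31, 2030

Counting September 18, 2030 as day 1, day 63 is November 19, 2030.
Tolling adds 36 days: November 19, 2030 + 36 days = December 25, 2030.
Tolling adds 3 days: December 25, 2030 + 3 days = December 28, 2030.
December 28, 2030 is Saturday; December 29, 2030 is Sunday; December 30, 2030 is a listed holiday. The next qualifying day is December 31, 2030.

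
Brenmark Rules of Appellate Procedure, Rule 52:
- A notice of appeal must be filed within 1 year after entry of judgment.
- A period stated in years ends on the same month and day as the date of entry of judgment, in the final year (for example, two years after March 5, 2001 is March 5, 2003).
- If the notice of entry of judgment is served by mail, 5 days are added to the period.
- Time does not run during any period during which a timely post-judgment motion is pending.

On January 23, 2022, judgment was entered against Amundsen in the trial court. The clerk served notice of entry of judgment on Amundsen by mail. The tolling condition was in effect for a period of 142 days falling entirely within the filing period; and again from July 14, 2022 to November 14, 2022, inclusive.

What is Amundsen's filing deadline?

October 21, 2023

1 year after January 23, 2022 is January 23, 2023.
Service was by mail, adding 5 days: January 23, 2023 + 5 days = January 28, 2023.
Tolling adds 142 days: January 28, 2023 + 142 days = June 19, 2023.
From July 14, 2022 through November 14, 2022 inclusive is 124 days; tolling adds 124 days: June 19, 2023 + 124 days = October 21, 2023.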